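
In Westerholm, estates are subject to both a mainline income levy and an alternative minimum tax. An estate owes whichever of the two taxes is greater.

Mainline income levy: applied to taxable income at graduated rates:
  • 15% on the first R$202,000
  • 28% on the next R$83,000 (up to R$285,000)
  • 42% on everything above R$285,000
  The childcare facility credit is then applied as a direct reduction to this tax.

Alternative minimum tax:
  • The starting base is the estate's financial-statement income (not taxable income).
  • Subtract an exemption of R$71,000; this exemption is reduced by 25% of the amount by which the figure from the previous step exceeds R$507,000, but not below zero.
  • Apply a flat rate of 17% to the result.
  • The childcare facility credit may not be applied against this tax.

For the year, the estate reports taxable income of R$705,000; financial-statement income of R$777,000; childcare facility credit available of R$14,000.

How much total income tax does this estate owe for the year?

Alternative minimum tax:
  Base (financial-statement income): R$777,000
  Exemption: R$71,000 − 25% × (R$777,000 − R$507,000) = R$71,000 − R$67,500 = R$3,500
  Base: R$777,000 − R$3,500 = R$773,500
  R$773,500 × 17% = R$131,495

Mainline income levy:
  R$202,000 × 15% = R$30,300
  R$83,000 × 28% = R$23,240
  R$420,000 × 42% = R$176,400
  → R$229,940
  Less childcare facility credit R$14,000 → R$215,940

R$215,940 > R$131,495, so the mainline income levy governs.

R$215,940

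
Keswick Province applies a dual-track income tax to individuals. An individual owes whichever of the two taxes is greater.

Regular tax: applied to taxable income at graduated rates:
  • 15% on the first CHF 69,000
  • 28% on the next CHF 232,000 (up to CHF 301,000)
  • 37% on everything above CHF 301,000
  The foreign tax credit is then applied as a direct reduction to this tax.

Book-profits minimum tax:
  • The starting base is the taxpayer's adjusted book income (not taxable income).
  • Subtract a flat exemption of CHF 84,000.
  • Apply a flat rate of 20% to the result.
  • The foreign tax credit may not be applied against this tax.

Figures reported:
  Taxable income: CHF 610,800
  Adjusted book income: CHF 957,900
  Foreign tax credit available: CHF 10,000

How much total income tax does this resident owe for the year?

Book-profits minimum tax:
  Base (adjusted book income): CHF 957,900
  Less exemption CHF 84,000 → base CHF 873,900
  CHF 873,900 × 20% = CHF 174,780

Regular tax:
  CHF 69,000 × 15% = CHF 10,350
  CHF 232,000 × 28% = CHF 64,960
  CHF 309,800 × 37% = CHF 114,626
  → CHF 189,936
  Less foreign tax credit CHF 10,000 → CHF 179,936

CHF 179,936 > CHF 174,780, so the regular tax governs.

CHF 179,936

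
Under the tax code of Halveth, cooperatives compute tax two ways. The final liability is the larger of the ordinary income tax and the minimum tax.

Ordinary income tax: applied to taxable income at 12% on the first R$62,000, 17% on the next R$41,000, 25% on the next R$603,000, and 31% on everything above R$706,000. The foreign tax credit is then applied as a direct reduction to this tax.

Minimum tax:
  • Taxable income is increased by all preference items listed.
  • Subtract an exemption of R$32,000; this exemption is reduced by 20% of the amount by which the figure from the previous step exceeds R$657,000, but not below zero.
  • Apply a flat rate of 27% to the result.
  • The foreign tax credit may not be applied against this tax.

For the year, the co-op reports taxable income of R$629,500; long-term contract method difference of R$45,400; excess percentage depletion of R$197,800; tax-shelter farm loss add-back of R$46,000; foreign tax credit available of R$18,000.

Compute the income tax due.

R$248,049

Minimum tax:
  Adjusted income: R$629,500 + R$45,400 + R$197,800 + R$46,000 = R$918,700
  Exemption: 20% × (R$918,700 − R$657,000) = R$52,340 ≥ R$32,000, so the exemption is fully phased out
  Base: R$918,700 − R$0 = R$918,700
  R$918,700 × 27% = R$248,049

Ordinary income tax:
  R$62,000 × 12% = R$7,440
  R$41,000 × 17% = R$6,970
  R$526,500 × 25% = R$131,625
  → R$146,035
  Less foreign tax credit R$18,000 → R$128,035

R$248,049 > R$128,035, so the minimum tax is the binding amount.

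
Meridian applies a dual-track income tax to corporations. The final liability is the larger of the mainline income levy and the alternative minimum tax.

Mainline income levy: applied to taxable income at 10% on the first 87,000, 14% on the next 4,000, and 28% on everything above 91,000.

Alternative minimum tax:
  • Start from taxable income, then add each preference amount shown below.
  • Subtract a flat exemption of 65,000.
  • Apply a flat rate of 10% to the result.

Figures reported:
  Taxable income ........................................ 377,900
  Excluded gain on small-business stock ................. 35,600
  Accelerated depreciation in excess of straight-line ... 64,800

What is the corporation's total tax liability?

89,592

Alternative minimum tax:
  Adjusted income: 377,900 + 35,600 + 64,800 = 478,300
  Less exemption 65,000 → base 413,300
  413,300 × 10% = 41,330

Mainline income levy:
  87,000 × 10% = 8,700
  4,000 × 14% = 560
  286,900 × 28% = 80,332
  → 89,592

89,592 > 41,330, so the mainline income levy governs.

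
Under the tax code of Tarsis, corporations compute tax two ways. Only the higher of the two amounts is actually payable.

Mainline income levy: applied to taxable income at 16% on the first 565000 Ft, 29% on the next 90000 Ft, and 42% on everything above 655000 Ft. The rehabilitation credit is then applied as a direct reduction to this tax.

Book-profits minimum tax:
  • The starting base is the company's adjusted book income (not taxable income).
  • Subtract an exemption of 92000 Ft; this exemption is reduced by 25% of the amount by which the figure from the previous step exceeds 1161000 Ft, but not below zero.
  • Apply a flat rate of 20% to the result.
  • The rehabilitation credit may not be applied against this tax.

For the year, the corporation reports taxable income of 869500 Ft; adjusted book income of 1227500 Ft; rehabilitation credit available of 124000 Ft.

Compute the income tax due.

Book-profits minimum tax:
  Base (adjusted book income): 1227500 Ft
  Exemption: 92000 Ft − 25% × (1227500 Ft − 1161000 Ft) = 92000 Ft − 16625 Ft = 75375 Ft
  Base: 1227500 Ft − 75375 Ft = 1152125 Ft
  1152125 Ft × 20% = 230425 Ft

Mainline income levy:
  565000 Ft × 16% = 90400 Ft
  90000 Ft × 29% = 26100 Ft
  214500 Ft × 42% = 90090 Ft
  → 206590 Ft
  Less rehabilitation credit 124000 Ft → 82590 Ft

230425 Ft > 82590 Ft, so the book-profits minimum tax is the binding amount.

230425 Ft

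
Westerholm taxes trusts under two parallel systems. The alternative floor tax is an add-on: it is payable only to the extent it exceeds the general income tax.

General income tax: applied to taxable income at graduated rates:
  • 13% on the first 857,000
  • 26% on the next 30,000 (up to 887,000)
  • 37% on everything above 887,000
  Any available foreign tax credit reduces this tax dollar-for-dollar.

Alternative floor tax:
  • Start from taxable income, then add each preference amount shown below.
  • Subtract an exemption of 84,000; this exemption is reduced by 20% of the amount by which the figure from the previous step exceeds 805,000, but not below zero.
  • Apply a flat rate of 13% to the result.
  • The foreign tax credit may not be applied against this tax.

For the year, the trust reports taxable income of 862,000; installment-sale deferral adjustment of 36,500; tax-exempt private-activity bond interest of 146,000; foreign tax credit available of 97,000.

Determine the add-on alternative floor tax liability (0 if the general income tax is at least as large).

Alternative floor tax:
  Adjusted income: 862,000 + 36,500 + 146,000 = 1,044,500
  Exemption: 84,000 − 20% × (1,044,500 − 805,000) = 84,000 − 47,900 = 36,100
  Base: 1,044,500 − 36,100 = 1,008,400
  1,008,400 × 13% = 131,092

General income tax:
  857,000 × 13% = 111,410
  5,000 × 26% = 1,300
  → 112,710
  Less foreign tax credit 97,000 → 15,710

Excess of alternative floor tax over general income tax: 131,092 − 15,710 = 115,382.

115,382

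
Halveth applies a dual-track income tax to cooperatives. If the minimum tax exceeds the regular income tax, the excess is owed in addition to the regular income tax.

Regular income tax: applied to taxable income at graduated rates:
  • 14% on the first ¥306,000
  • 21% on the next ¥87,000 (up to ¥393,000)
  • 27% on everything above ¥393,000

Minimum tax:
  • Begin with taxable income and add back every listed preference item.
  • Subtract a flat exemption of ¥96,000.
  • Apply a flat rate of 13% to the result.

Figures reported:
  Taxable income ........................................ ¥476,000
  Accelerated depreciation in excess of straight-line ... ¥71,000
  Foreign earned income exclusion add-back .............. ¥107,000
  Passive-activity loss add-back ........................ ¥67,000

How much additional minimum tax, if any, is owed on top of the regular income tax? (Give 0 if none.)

¥0

Regular income tax:
  ¥306,000 × 14% = ¥42,840
  ¥87,000 × 21% = ¥18,270
  ¥83,000 × 27% = ¥22,410
  → ¥83,520

Minimum tax:
  Adjusted income: ¥476,000 + ¥71,000 + ¥107,000 + ¥67,000 = ¥721,000
  Less exemption ¥96,000 → base ¥625,000
  ¥625,000 × 13% = ¥81,250

¥81,250 ≤ ¥83,520, so no add-on is due.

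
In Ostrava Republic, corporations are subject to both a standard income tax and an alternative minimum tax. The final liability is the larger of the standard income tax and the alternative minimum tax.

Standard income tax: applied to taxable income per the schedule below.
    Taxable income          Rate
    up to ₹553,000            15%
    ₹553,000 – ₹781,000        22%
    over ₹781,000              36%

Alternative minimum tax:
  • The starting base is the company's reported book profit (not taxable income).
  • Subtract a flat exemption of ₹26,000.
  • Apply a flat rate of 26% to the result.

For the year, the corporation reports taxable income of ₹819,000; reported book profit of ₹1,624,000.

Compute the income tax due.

Alternative minimum tax:
  Base (reported book profit): ₹1,624,000
  Less exemption ₹26,000 → base ₹1,598,000
  ₹1,598,000 × 26% = ₹415,480

Standard income tax:
  ₹553,000 × 15% = ₹82,950
  ₹228,000 × 22% = ₹50,160
  ₹38,000 × 36% = ₹13,680
  → ₹146,790

₹415,480 > ₹146,790, so the alternative minimum tax is the binding amount.

₹415,480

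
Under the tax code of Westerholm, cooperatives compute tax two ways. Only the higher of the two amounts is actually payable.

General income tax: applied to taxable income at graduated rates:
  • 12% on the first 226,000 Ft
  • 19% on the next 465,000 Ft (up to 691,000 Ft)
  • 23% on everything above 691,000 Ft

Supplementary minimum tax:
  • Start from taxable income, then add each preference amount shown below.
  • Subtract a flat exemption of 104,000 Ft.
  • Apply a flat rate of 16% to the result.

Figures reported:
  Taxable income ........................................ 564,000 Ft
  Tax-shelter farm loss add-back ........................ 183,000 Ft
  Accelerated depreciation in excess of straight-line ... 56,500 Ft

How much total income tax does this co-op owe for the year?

General income tax:
  226,000 Ft × 12% = 27,120 Ft
  338,000 Ft × 19% = 64,220 Ft
  → 91,340 Ft

Supplementary minimum tax:
  Adjusted income: 564,000 Ft + 183,000 Ft + 56,500 Ft = 803,500 Ft
  Less exemption 104,000 Ft → base 699,500 Ft
  699,500 Ft × 16% = 111,920 Ft

111,920 Ft > 91,340 Ft, so the supplementary minimum tax is the binding amount.

111,920 Ft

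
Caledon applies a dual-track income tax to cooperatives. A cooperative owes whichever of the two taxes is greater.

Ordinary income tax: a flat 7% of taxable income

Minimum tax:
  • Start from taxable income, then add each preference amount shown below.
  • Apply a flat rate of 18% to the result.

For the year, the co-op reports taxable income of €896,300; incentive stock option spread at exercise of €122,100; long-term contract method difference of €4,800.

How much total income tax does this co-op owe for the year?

Minimum tax:
  Adjusted income: €896,300 + €122,100 + €4,800 = €1,023,200
  €1,023,200 × 18% = €184,176

Ordinary income tax:
  €896,300 × 7% = €62,741

€184,176 > €62,741, so the minimum tax is the binding amount.

€184,176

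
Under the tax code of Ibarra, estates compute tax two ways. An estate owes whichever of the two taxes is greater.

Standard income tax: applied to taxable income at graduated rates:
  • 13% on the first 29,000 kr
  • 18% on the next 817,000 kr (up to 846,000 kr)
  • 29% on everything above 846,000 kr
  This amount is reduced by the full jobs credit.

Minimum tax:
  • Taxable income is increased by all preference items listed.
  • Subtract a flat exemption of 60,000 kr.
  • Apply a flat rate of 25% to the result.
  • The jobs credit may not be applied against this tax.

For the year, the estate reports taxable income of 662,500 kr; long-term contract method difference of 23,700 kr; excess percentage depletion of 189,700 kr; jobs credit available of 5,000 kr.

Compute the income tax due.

Minimum tax:
  Adjusted income: 662,500 kr + 23,700 kr + 189,700 kr = 875,900 kr
  Less exemption 60,000 kr → base 815,900 kr
  815,900 kr × 25% = 203,975 kr

Standard income tax:
  29,000 kr × 13% = 3,770 kr
  633,500 kr × 18% = 114,030 kr
  → 117,800 kr
  Less jobs credit 5,000 kr → 112,800 kr

203,975 kr > 112,800 kr, so the minimum tax is the binding amount.

203,975 kr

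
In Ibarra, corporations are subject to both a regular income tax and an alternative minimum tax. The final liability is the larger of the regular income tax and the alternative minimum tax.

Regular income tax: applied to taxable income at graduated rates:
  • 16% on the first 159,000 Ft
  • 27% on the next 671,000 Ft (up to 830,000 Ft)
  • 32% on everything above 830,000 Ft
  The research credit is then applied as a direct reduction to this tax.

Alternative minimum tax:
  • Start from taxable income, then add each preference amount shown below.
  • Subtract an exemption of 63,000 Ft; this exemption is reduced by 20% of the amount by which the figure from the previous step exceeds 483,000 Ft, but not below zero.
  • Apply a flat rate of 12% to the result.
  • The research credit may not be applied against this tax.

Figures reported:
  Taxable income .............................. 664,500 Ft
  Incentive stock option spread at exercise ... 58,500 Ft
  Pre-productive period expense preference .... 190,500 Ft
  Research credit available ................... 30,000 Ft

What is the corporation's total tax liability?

131,925 Ft

Alternative minimum tax:
  Adjusted income: 664,500 Ft + 58,500 Ft + 190,500 Ft = 913,500 Ft
  Exemption: 20% × (913,500 Ft − 483,000 Ft) = 86,100 Ft ≥ 63,000 Ft, so the exemption is fully phased out
  Base: 913,500 Ft − 0 Ft = 913,500 Ft
  913,500 Ft × 12% = 109,620 Ft

Regular income tax:
  159,000 Ft × 16% = 25,440 Ft
  505,500 Ft × 27% = 136,485 Ft
  → 161,925 Ft
  Less research credit 30,000 Ft → 131,925 Ft

131,925 Ft > 109,620 Ft, so the regular income tax governs.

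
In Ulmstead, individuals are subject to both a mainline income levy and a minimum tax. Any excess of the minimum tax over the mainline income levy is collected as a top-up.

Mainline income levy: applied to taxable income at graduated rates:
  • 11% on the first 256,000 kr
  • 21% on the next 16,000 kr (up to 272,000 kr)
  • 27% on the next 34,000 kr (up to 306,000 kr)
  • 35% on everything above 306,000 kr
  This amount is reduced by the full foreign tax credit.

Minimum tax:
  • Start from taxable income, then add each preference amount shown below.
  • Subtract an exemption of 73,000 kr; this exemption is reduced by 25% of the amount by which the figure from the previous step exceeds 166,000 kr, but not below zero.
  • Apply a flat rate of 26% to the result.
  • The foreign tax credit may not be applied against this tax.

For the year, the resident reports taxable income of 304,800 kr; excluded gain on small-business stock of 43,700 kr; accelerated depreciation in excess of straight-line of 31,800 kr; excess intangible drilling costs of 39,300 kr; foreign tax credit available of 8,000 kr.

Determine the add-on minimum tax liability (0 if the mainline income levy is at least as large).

74,224 kr

Mainline income levy:
  256,000 kr × 11% = 28,160 kr
  16,000 kr × 21% = 3,360 kr
  32,800 kr × 27% = 8,856 kr
  → 40,376 kr
  Less foreign tax credit 8,000 kr → 32,376 kr

Minimum tax:
  Adjusted income: 304,800 kr + 43,700 kr + 31,800 kr + 39,300 kr = 419,600 kr
  Exemption: 73,000 kr − 25% × (419,600 kr − 166,000 kr) = 73,000 kr − 63,400 kr = 9,600 kr
  Base: 419,600 kr − 9,600 kr = 410,000 kr
  410,000 kr × 26% = 106,600 kr

Excess of minimum tax over mainline income levy: 106,600 kr − 32,376 kr = 74,224 kr.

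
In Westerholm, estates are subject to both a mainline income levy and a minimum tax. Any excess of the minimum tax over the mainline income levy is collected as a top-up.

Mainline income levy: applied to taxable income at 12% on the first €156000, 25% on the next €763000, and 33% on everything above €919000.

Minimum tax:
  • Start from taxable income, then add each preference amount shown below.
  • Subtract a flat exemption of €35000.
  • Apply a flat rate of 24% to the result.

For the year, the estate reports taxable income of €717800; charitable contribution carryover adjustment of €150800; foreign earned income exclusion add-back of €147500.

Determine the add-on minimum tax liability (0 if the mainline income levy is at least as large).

€76294

Mainline income levy:
  €156000 × 12% = €18720
  €561800 × 25% = €140450
  → €159170

Minimum tax:
  Adjusted income: €717800 + €150800 + €147500 = €1016100
  Less exemption €35000 → base €981100
  €981100 × 24% = €235464

Excess of minimum tax over mainline income levy: €235464 − €159170 = €76294.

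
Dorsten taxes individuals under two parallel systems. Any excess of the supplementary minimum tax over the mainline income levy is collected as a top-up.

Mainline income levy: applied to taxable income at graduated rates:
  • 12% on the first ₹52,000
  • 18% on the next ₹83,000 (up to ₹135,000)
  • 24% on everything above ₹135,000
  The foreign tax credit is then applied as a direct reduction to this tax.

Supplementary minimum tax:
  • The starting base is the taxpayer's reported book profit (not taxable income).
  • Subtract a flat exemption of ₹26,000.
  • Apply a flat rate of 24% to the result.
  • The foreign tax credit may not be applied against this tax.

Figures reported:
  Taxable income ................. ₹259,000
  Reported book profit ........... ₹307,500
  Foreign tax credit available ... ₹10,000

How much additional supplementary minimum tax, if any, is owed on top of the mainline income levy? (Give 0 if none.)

Supplementary minimum tax:
  Base (reported book profit): ₹307,500
  Less exemption ₹26,000 → base ₹281,500
  ₹281,500 × 24% = ₹67,560

Mainline income levy:
  ₹52,000 × 12% = ₹6,240
  ₹83,000 × 18% = ₹14,940
  ₹124,000 × 24% = ₹29,760
  → ₹50,940
  Less foreign tax credit ₹10,000 → ₹40,940

Excess of supplementary minimum tax over mainline income levy: ₹67,560 − ₹40,940 = ₹26,620.

₹26,620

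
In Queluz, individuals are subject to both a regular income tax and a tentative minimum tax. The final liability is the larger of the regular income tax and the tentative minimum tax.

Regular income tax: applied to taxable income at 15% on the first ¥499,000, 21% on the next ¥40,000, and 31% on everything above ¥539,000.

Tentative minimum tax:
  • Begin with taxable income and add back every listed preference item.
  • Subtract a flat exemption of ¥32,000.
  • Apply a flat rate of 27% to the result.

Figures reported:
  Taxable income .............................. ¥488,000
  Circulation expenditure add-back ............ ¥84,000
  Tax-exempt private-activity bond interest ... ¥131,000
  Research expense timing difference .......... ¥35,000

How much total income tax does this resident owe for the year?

¥190,620

Regular income tax:
  ¥488,000 × 15% = ¥73,200

Tentative minimum tax:
  Adjusted income: ¥488,000 + ¥84,000 + ¥131,000 + ¥35,000 = ¥738,000
  Less exemption ¥32,000 → base ¥706,000
  ¥706,000 × 27% = ¥190,620

¥190,620 > ¥73,200, so the tentative minimum tax is the binding amount.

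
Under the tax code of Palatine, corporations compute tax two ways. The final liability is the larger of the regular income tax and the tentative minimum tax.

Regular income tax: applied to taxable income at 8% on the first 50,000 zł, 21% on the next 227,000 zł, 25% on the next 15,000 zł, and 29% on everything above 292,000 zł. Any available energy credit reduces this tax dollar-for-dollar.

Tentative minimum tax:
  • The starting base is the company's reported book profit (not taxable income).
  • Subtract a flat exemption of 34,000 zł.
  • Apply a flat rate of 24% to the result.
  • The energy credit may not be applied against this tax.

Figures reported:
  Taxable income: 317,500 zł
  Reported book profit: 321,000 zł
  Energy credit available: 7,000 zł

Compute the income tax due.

Regular income tax:
  50,000 zł × 8% = 4,000 zł
  227,000 zł × 21% = 47,670 zł
  15,000 zł × 25% = 3,750 zł
  25,500 zł × 29% = 7,395 zł
  → 62,815 zł
  Less energy credit 7,000 zł → 55,815 zł

Tentative minimum tax:
  Base (reported book profit): 321,000 zł
  Less exemption 34,000 zł → base 287,000 zł
  287,000 zł × 24% = 68,880 zł

68,880 zł > 55,815 zł, so the tentative minimum tax is the binding amount.

68,880 zł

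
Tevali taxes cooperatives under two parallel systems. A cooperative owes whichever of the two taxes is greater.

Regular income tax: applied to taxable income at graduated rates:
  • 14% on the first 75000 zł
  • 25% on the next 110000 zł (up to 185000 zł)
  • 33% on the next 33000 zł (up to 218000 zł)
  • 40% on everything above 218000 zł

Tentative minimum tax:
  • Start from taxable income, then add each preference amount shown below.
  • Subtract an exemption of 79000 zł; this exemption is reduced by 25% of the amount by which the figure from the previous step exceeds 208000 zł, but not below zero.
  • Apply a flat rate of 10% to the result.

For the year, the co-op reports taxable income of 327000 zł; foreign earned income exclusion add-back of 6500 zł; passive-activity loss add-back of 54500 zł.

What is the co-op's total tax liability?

92490 zł

Tentative minimum tax:
  Adjusted income: 327000 zł + 6500 zł + 54500 zł = 388000 zł
  Exemption: 79000 zł − 25% × (388000 zł − 208000 zł) = 79000 zł − 45000 zł = 34000 zł
  Base: 388000 zł − 34000 zł = 354000 zł
  354000 zł × 10% = 35400 zł

Regular income tax:
  75000 zł × 14% = 10500 zł
  110000 zł × 25% = 27500 zł
  33000 zł × 33% = 10890 zł
  109000 zł × 40% = 43600 zł
  → 92490 zł

92490 zł > 35400 zł, so the regular income tax governs.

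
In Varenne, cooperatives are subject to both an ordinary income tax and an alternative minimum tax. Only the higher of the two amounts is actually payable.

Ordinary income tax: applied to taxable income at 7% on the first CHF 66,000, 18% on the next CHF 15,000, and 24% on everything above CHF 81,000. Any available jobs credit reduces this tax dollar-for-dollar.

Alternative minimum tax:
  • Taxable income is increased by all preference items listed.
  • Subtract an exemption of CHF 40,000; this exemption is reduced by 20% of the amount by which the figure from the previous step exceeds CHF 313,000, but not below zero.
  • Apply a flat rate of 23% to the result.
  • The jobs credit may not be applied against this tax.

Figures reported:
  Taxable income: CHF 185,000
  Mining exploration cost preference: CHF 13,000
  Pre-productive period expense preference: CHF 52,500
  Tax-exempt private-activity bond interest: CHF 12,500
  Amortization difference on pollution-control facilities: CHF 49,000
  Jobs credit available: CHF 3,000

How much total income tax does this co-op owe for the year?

Alternative minimum tax:
  Adjusted income: CHF 185,000 + CHF 13,000 + CHF 52,500 + CHF 12,500 + CHF 49,000 = CHF 312,000
  Exemption: CHF 312,000 ≤ CHF 313,000, so full CHF 40,000 applies
  Base: CHF 312,000 − CHF 40,000 = CHF 272,000
  CHF 272,000 × 23% = CHF 62,560

Ordinary income tax:
  CHF 66,000 × 7% = CHF 4,620
  CHF 15,000 × 18% = CHF 2,700
  CHF 104,000 × 24% = CHF 24,960
  → CHF 32,280
  Less jobs credit CHF 3,000 → CHF 29,280

CHF 62,560 > CHF 29,280, so the alternative minimum tax is the binding amount.

CHF 62,560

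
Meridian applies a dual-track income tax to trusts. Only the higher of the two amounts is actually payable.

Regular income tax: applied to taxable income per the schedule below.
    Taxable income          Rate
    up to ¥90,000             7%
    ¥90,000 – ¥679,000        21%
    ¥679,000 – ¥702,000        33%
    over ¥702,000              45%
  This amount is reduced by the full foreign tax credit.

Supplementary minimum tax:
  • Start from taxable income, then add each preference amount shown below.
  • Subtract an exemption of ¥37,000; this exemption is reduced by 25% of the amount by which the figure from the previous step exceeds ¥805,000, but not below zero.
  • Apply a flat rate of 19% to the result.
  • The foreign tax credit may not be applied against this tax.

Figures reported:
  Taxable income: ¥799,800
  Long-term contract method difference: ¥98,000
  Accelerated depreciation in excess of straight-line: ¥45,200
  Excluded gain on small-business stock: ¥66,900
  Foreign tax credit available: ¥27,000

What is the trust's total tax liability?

Regular income tax:
  ¥90,000 × 7% = ¥6,300
  ¥589,000 × 21% = ¥123,690
  ¥23,000 × 33% = ¥7,590
  ¥97,800 × 45% = ¥44,010
  → ¥181,590
  Less foreign tax credit ¥27,000 → ¥154,590

Supplementary minimum tax:
  Adjusted income: ¥799,800 + ¥98,000 + ¥45,200 + ¥66,900 = ¥1,009,900
  Exemption: 25% × (¥1,009,900 − ¥805,000) = ¥51,225 ≥ ¥37,000, so the exemption is fully phased out
  Base: ¥1,009,900 − ¥0 = ¥1,009,900
  ¥1,009,900 × 19% = ¥191,881

¥191,881 > ¥154,590, so the supplementary minimum tax is the binding amount.

¥191,881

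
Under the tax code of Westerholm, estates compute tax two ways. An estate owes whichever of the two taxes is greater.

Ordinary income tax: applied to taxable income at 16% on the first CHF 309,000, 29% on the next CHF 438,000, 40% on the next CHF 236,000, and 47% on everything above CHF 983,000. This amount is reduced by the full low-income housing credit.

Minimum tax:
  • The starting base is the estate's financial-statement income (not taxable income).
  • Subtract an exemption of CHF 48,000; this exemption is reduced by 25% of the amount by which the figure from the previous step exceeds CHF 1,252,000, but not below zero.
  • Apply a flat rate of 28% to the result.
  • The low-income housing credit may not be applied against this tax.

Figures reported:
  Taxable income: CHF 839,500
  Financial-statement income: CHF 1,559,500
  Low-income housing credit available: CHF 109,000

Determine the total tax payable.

CHF 436,660

Minimum tax:
  Base (financial-statement income): CHF 1,559,500
  Exemption: 25% × (CHF 1,559,500 − CHF 1,252,000) = CHF 76,875 ≥ CHF 48,000, so the exemption is fully phased out
  Base: CHF 1,559,500 − CHF 0 = CHF 1,559,500
  CHF 1,559,500 × 28% = CHF 436,660

Ordinary income tax:
  CHF 309,000 × 16% = CHF 49,440
  CHF 438,000 × 29% = CHF 127,020
  CHF 92,500 × 40% = CHF 37,000
  → CHF 213,460
  Less low-income housing credit CHF 109,000 → CHF 104,460

CHF 436,660 > CHF 104,460, so the minimum tax is the binding amount.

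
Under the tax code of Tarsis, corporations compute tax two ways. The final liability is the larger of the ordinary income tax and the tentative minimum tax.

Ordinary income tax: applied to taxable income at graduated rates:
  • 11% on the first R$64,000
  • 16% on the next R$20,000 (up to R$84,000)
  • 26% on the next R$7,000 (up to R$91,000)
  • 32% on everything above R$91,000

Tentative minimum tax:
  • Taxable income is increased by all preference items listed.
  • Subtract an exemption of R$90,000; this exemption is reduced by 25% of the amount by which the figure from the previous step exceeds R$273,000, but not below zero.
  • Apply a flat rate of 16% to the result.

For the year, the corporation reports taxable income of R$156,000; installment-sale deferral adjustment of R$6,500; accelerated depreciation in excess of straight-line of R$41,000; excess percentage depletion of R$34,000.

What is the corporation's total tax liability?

R$32,860

Ordinary income tax:
  R$64,000 × 11% = R$7,040
  R$20,000 × 16% = R$3,200
  R$7,000 × 26% = R$1,820
  R$65,000 × 32% = R$20,800
  → R$32,860

Tentative minimum tax:
  Adjusted income: R$156,000 + R$6,500 + R$41,000 + R$34,000 = R$237,500
  Exemption: R$237,500 ≤ R$273,000, so full R$90,000 applies
  Base: R$237,500 − R$90,000 = R$147,500
  R$147,500 × 16% = R$23,600

R$32,860 > R$23,600, so the ordinary income tax governs.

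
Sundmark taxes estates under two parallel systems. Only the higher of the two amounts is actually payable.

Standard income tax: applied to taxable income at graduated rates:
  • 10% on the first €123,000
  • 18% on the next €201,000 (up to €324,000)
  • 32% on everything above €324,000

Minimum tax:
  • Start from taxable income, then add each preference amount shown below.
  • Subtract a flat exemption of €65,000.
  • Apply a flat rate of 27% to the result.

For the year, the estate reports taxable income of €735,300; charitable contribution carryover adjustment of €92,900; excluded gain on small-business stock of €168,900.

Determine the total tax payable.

Standard income tax:
  €123,000 × 10% = €12,300
  €201,000 × 18% = €36,180
  €411,300 × 32% = €131,616
  → €180,096

Minimum tax:
  Adjusted income: €735,300 + €92,900 + €168,900 = €997,100
  Less exemption €65,000 → base €932,100
  €932,100 × 27% = €251,667

€251,667 > €180,096, so the minimum tax is the binding amount.

€251,667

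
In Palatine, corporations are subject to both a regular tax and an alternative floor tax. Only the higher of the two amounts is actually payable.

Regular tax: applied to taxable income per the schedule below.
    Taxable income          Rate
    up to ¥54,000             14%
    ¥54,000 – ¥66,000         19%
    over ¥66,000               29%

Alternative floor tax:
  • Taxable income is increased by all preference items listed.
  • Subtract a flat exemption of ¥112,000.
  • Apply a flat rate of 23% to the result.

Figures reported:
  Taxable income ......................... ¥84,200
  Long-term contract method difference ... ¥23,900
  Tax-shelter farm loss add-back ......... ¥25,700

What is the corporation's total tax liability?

Regular tax:
  ¥54,000 × 14% = ¥7,560
  ¥12,000 × 19% = ¥2,280
  ¥18,200 × 29% = ¥5,278
  → ¥15,118

Alternative floor tax:
  Adjusted income: ¥84,200 + ¥23,900 + ¥25,700 = ¥133,800
  Less exemption ¥112,000 → base ¥21,800
  ¥21,800 × 23% = ¥5,014

¥15,118 > ¥5,014, so the regular tax governs.

¥15,118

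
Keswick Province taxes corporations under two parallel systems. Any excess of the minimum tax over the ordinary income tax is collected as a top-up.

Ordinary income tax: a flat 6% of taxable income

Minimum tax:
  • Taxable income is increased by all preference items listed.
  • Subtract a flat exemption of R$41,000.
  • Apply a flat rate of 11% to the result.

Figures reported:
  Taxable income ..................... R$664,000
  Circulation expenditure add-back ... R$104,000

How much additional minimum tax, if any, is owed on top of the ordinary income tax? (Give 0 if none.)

Minimum tax:
  Adjusted income: R$664,000 + R$104,000 = R$768,000
  Less exemption R$41,000 → base R$727,000
  R$727,000 × 11% = R$79,970

Ordinary income tax:
  R$664,000 × 6% = R$39,840

Excess of minimum tax over ordinary income tax: R$79,970 − R$39,840 = R$40,130.

R$40,130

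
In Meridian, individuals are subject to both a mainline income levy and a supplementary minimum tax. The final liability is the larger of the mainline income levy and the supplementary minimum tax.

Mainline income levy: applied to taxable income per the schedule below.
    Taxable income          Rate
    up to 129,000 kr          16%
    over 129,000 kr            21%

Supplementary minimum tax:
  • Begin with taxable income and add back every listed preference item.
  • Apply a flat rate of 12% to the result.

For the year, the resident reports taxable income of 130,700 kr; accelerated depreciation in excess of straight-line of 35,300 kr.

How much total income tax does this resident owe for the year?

Supplementary minimum tax:
  Adjusted income: 130,700 kr + 35,300 kr = 166,000 kr
  166,000 kr × 12% = 19,920 kr

Mainline income levy:
  129,000 kr × 16% = 20,640 kr
  1,700 kr × 21% = 357 kr
  → 20,997 kr

20,997 kr > 19,920 kr, so the mainline income levy governs.

20,997 kr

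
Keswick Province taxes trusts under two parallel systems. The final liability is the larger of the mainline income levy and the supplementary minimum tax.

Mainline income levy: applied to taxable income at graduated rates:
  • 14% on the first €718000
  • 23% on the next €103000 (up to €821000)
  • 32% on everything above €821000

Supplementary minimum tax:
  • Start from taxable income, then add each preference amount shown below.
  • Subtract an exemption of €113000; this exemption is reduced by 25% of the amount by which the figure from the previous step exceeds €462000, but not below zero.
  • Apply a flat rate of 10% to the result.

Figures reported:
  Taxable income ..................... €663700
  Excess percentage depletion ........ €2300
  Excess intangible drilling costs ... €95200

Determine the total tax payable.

€92918

Mainline income levy:
  €663700 × 14% = €92918

Supplementary minimum tax:
  Adjusted income: €663700 + €2300 + €95200 = €761200
  Exemption: €113000 − 25% × (€761200 − €462000) = €113000 − €74800 = €38200
  Base: €761200 − €38200 = €723000
  €723000 × 10% = €72300

€92918 > €72300, so the mainline income levy governs.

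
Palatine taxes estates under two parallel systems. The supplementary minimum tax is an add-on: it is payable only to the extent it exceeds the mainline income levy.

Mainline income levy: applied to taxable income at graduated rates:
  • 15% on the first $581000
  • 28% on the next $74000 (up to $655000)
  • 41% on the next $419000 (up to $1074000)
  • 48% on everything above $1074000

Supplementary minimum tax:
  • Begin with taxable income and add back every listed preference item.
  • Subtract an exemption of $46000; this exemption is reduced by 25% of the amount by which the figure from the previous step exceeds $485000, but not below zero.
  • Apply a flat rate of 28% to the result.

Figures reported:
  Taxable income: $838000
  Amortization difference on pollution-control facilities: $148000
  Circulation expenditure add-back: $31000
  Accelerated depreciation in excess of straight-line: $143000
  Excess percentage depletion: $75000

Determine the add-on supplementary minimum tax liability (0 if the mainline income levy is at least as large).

Supplementary minimum tax:
  Adjusted income: $838000 + $148000 + $31000 + $143000 + $75000 = $1235000
  Exemption: 25% × ($1235000 − $485000) = $187500 ≥ $46000, so the exemption is fully phased out
  Base: $1235000 − $0 = $1235000
  $1235000 × 28% = $345800

Mainline income levy:
  $581000 × 15% = $87150
  $74000 × 28% = $20720
  $183000 × 41% = $75030
  → $182900

Excess of supplementary minimum tax over mainline income levy: $345800 − $182900 = $162900.

$162900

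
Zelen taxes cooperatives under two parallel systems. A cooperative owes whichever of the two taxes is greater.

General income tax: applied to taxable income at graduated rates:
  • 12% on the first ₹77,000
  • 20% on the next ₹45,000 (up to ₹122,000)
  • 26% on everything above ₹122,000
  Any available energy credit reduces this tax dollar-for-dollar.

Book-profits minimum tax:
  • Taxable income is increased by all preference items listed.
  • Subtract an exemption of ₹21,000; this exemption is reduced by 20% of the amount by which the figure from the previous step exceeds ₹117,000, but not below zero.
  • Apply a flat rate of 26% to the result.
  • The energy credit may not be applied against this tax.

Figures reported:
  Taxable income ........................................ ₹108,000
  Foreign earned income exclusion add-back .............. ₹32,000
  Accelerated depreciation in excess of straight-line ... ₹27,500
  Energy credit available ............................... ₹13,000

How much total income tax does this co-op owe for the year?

₹40,716

General income tax:
  ₹77,000 × 12% = ₹9,240
  ₹31,000 × 20% = ₹6,200
  → ₹15,440
  Less energy credit ₹13,000 → ₹2,440

Book-profits minimum tax:
  Adjusted income: ₹108,000 + ₹32,000 + ₹27,500 = ₹167,500
  Exemption: ₹21,000 − 20% × (₹167,500 − ₹117,000) = ₹21,000 − ₹10,100 = ₹10,900
  Base: ₹167,500 − ₹10,900 = ₹156,600
  ₹156,600 × 26% = ₹40,716

₹40,716 > ₹2,440, so the book-profits minimum tax is the binding amount.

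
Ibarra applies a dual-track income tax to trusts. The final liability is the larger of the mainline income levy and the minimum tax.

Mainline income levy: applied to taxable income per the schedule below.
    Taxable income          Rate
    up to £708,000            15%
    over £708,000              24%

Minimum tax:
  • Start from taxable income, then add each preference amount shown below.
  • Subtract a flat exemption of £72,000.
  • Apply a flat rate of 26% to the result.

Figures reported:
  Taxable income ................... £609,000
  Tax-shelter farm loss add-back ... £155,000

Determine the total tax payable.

Minimum tax:
  Adjusted income: £609,000 + £155,000 = £764,000
  Less exemption £72,000 → base £692,000
  £692,000 × 26% = £179,920

Mainline income levy:
  £609,000 × 15% = £91,350

£179,920 > £91,350, so the minimum tax is the binding amount.

£179,920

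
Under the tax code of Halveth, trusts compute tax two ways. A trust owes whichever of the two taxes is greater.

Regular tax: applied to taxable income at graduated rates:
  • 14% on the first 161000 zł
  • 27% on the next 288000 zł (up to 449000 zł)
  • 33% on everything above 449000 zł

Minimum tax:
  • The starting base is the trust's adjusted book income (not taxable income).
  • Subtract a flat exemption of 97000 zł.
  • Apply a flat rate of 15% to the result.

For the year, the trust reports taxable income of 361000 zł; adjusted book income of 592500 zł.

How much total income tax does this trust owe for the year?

76540 zł

Regular tax:
  161000 zł × 14% = 22540 zł
  200000 zł × 27% = 54000 zł
  → 76540 zł

Minimum tax:
  Base (adjusted book income): 592500 zł
  Less exemption 97000 zł → base 495500 zł
  495500 zł × 15% = 74325 zł

76540 zł > 74325 zł, so the regular tax governs.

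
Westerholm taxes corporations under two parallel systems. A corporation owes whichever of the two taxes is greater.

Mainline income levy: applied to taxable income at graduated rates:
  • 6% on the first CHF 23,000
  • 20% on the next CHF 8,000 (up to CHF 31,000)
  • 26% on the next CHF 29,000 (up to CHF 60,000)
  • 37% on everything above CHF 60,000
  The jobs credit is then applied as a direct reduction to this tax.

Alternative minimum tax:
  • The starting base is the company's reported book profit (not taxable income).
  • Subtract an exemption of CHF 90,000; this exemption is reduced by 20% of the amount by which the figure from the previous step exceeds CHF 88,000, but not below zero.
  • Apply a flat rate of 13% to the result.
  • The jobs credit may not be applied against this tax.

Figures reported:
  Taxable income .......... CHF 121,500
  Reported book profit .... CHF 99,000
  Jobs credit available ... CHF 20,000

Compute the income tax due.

CHF 13,275

Mainline income levy:
  CHF 23,000 × 6% = CHF 1,380
  CHF 8,000 × 20% = CHF 1,600
  CHF 29,000 × 26% = CHF 7,540
  CHF 61,500 × 37% = CHF 22,755
  → CHF 33,275
  Less jobs credit CHF 20,000 → CHF 13,275

Alternative minimum tax:
  Base (reported book profit): CHF 99,000
  Exemption: CHF 90,000 − 20% × (CHF 99,000 − CHF 88,000) = CHF 90,000 − CHF 2,200 = CHF 87,800
  Base: CHF 99,000 − CHF 87,800 = CHF 11,200
  CHF 11,200 × 13% = CHF 1,456

CHF 13,275 > CHF 1,456, so the mainline income levy governs.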